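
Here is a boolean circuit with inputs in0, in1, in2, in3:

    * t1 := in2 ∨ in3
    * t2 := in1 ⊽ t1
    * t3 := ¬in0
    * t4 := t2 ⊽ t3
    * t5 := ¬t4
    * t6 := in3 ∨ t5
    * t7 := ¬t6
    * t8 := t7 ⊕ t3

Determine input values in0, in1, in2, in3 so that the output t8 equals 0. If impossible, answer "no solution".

in0=1, in1=0, in2=0, in3=0

t8 = t7 ⊕ t3 must be 0, so t7 and t3 are equal.
Check with in0=1, in1=0, in2=0, in3=0:
t1 = in2 ∨ in3 = 0 ∨ 0 = 0
t2 = in1 ⊽ t1 = 0 ⊽ 0 = 1
t3 = ¬in0 = ¬1 = 0
t4 = t2 ⊽ t3 = 1 ⊽ 0 = 0
t5 = ¬t4 = ¬0 = 1
t6 = in3 ∨ t5 = 0 ∨ 1 = 1
t7 = ¬t6 = ¬1 = 0
t8 = t7 ⊕ t3 = 0 ⊕ 0 = 0
So t8 = 0 as required.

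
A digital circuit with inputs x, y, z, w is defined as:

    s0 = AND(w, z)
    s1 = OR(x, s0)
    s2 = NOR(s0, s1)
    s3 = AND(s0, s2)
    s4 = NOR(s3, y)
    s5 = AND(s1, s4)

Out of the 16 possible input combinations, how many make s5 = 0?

11

s5 = AND(s1, s4) must be 0, so at least one of s1, s4 is 0.
Enumerating the 16 input combinations, 11 give s5 = 0 and 5 give s5 = 1.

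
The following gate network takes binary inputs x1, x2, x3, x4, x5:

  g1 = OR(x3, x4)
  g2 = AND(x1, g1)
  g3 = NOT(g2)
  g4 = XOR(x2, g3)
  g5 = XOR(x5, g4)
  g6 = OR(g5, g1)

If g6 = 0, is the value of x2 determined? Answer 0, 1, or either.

Both values of x2 occur among assignments with g6 = 0:
  x2=0: x1=0, x2=0, x3=0, x4=0, x5=1
  x2=1: x1=0, x2=1, x3=0, x4=0, x5=0

either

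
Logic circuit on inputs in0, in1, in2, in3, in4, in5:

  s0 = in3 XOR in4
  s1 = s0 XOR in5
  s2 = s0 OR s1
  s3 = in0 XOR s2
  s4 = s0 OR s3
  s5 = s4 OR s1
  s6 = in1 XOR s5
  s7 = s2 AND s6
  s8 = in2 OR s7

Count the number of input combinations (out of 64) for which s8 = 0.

s8 = in2 OR s7 must be 0, so both in2 = 0 and s7 = 0.
s7 = s2 AND s6 must be 0, so at least one of s2, s6 is 0.
Enumerating the 64 input combinations, 20 give s8 = 0 and 44 give s8 = 1.

20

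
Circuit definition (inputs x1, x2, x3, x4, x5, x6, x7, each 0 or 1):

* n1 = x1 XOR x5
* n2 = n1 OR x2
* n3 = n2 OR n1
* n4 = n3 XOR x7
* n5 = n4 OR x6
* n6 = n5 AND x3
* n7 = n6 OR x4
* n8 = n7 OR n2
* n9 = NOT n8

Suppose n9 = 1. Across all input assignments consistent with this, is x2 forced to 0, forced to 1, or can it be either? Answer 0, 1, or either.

n9 = NOT n8 must be 1, so n8 = 0.
Every assignment with n9 = 1 has x2 = 0; there are 10 such assignment(s).

0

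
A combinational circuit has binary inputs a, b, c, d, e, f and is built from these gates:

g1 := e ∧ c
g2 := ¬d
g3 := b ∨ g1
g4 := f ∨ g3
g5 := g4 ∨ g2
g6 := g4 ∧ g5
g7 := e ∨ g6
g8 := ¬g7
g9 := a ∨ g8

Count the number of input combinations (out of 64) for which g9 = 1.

g9 = a ∨ g8 must be 1, so at least one of a, g8 is 1.
Enumerating the 64 input combinations, 36 give g9 = 1 and 28 give g9 = 0.

36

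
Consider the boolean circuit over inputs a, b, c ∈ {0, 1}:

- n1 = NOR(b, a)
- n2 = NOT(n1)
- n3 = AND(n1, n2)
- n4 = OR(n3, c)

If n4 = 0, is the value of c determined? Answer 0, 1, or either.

n4 = OR(n3, c) must be 0, so both n3 = 0 and c = 0.
n3 = AND(n1, n2) must be 0, so at least one of n1, n2 is 0.
Every assignment with n4 = 0 has c = 0; there are 4 such assignment(s).
  a=0, b=0, c=0
  a=0, b=1, c=0
  a=1, b=0, c=0
  a=1, b=1, c=0

0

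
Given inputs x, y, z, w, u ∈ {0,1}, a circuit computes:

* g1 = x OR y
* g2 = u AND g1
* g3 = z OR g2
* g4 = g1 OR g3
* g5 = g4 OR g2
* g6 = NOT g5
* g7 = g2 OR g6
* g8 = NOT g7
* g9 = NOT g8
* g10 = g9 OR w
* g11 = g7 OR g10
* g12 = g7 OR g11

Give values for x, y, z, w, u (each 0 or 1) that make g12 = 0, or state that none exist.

Check with x=0, y=1, z=1, w=0, u=0:
g1 = x OR y = 0 OR 1 = 1
g2 = u AND g1 = 0 AND 1 = 0
g3 = z OR g2 = 1 OR 0 = 1
g4 = g1 OR g3 = 1 OR 1 = 1
g5 = g4 OR g2 = 1 OR 0 = 1
g6 = NOT g5 = NOT 1 = 0
g7 = g2 OR g6 = 0 OR 0 = 0
g8 = NOT g7 = NOT 0 = 1
g9 = NOT g8 = NOT 1 = 0
g10 = g9 OR w = 0 OR 0 = 0
g11 = g7 OR g10 = 0 OR 0 = 0
g12 = g7 OR g11 = 0 OR 0 = 0
So g12 = 0 as required.

x=0, y=1, z=1, w=0, u=0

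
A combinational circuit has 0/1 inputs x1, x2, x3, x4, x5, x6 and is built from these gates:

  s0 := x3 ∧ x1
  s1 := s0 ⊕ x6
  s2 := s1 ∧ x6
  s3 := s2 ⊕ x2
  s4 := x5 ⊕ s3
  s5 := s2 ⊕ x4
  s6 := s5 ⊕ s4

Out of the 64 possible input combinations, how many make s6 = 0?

s6 = s5 ⊕ s4 must be 0, so s5 and s4 are equal.
Enumerating the 64 input combinations, 32 give s6 = 0 and 32 give s6 = 1.

32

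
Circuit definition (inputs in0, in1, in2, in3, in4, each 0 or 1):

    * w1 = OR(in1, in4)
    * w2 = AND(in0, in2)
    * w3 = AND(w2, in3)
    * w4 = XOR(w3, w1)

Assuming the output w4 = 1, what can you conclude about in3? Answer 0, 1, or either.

Both values of in3 occur among assignments with w4 = 1:
  in3=0: in0=0, in1=0, in2=0, in3=0, in4=1
  in3=1: in0=0, in1=0, in2=0, in3=1, in4=1

either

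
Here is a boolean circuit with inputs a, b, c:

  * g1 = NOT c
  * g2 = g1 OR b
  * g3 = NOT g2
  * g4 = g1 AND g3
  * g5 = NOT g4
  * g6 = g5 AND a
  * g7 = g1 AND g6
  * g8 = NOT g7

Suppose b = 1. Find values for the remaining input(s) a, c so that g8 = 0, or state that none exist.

a=1, c=0

g8 = NOT g7 must be 0, so g7 = 1.
g7 = g1 AND g6 must be 1, so both g1 = 1 and g6 = 1.
Check with b = 1 and a=1, c=0:
g1 = NOT c = NOT 0 = 1
g2 = g1 OR b = 1 OR 1 = 1
g3 = NOT g2 = NOT 1 = 0
g4 = g1 AND g3 = 1 AND 0 = 0
g5 = NOT g4 = NOT 0 = 1
g6 = g5 AND a = 1 AND 1 = 1
g7 = g1 AND g6 = 1 AND 1 = 1
g8 = NOT g7 = NOT 1 = 0
So g8 = 0.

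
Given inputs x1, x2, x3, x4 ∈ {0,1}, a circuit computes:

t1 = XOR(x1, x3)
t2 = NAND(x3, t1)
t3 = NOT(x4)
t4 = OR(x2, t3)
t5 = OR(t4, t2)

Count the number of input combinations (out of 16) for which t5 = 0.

1

t5 = OR(t4, t2) must be 0, so both t4 = 0 and t2 = 0.
t4 = OR(x2, t3) must be 0, so both x2 = 0 and t3 = 0.
t2 = NAND(x3, t1) must be 0, so both x3 = 1 and t1 = 1.
Enumerating the 16 input combinations, 1 give t5 = 0 and 15 give t5 = 1.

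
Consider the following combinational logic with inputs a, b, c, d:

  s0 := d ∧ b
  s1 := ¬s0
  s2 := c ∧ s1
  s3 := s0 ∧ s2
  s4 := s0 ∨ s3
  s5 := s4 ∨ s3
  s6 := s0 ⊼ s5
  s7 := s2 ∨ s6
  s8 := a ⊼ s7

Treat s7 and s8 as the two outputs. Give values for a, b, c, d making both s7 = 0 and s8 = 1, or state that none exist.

a=1, b=1, c=0, d=1

Check with a=1, b=1, c=0, d=1:
s0 = d ∧ b = 1 ∧ 1 = 1
s1 = ¬s0 = ¬1 = 0
s2 = c ∧ s1 = 0 ∧ 0 = 0
s3 = s0 ∧ s2 = 1 ∧ 0 = 0
s4 = s0 ∨ s3 = 1 ∨ 0 = 1
s5 = s4 ∨ s3 = 1 ∨ 0 = 1
s6 = s0 ⊼ s5 = 1 ⊼ 1 = 0
s7 = s2 ∨ s6 = 0 ∨ 0 = 0
s8 = a ⊼ s7 = 1 ⊼ 0 = 1
So s7 = 0 and s8 = 1.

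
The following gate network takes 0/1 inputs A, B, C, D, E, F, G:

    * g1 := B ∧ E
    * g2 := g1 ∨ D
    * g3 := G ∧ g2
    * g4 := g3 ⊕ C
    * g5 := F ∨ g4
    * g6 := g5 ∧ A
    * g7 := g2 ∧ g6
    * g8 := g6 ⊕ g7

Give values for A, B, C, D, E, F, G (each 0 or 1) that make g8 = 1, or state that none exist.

A=1, B=0, C=1, D=0, E=1, F=1, G=0

g8 = g6 ⊕ g7 must be 1, so g6 and g7 differ.
Check with A=1, B=0, C=1, D=0, E=1, F=1, G=0:
g1 = B ∧ E = 0 ∧ 1 = 0
g2 = g1 ∨ D = 0 ∨ 0 = 0
g3 = G ∧ g2 = 0 ∧ 0 = 0
g4 = g3 ⊕ C = 0 ⊕ 1 = 1
g5 = F ∨ g4 = 1 ∨ 1 = 1
g6 = g5 ∧ A = 1 ∧ 1 = 1
g7 = g2 ∧ g6 = 0 ∧ 1 = 0
g8 = g6 ⊕ g7 = 1 ⊕ 0 = 1
So g8 = 1 as required.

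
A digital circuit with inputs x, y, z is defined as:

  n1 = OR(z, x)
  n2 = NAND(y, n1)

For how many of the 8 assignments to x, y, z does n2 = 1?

n2 = NAND(y, n1) must be 1, so at least one of y, n1 is 0.
Satisfying assignments:
  x=0, y=0, z=0
  x=0, y=0, z=1
  x=0, y=1, z=0
  x=1, y=0, z=0
  x=1, y=0, z=1

5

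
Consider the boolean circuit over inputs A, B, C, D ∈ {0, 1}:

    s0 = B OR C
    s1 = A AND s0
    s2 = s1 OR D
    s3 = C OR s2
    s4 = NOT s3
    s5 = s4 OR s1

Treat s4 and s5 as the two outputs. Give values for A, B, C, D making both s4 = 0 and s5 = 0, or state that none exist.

Check with A=0 B=1 C=1 D=1:
s0 = B OR C = 1 OR 1 = 1
s1 = A AND s0 = 0 AND 1 = 0
s2 = s1 OR D = 0 OR 1 = 1
s3 = C OR s2 = 1 OR 1 = 1
s4 = NOT s3 = NOT 1 = 0
s5 = s4 OR s1 = 0 OR 0 = 0
So s4 = 0 and s5 = 0.

A=0 B=1 C=1 D=1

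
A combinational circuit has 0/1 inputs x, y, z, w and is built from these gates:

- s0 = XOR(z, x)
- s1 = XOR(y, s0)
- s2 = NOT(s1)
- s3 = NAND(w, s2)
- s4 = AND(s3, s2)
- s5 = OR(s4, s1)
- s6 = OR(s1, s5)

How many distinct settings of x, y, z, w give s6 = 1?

12

s6 = OR(s1, s5) must be 1, so at least one of s1, s5 is 1.
Enumerating the 16 input combinations, 12 give s6 = 1 and 4 give s6 = 0.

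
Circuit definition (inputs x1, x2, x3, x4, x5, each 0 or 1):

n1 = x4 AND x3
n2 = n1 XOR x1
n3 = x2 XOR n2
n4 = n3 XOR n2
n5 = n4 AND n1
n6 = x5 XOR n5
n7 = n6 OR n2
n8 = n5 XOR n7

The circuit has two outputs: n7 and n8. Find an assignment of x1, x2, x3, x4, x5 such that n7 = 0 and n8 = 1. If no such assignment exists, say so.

Check with x1=1, x2=1, x3=1, x4=1, x5=1:
n1 = x4 AND x3 = 1 AND 1 = 1
n2 = n1 XOR x1 = 1 XOR 1 = 0
n3 = x2 XOR n2 = 1 XOR 0 = 1
n4 = n3 XOR n2 = 1 XOR 0 = 1
n5 = n4 AND n1 = 1 AND 1 = 1
n6 = x5 XOR n5 = 1 XOR 1 = 0
n7 = n6 OR n2 = 0 OR 0 = 0
n8 = n5 XOR n7 = 1 XOR 0 = 1
So n7 = 0 and n8 = 1.

x1=1, x2=1, x3=1, x4=1, x5=1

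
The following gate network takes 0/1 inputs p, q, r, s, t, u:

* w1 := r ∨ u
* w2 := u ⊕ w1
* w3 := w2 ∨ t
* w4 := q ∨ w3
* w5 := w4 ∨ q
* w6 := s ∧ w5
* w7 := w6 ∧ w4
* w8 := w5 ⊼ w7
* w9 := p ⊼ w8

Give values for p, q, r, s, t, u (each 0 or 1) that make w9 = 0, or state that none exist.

w9 = p ⊼ w8 must be 0, so both p = 1 and w8 = 1.
Check with p=1, q=1, r=0, s=0, t=0, u=0:
w1 = r ∨ u = 0 ∨ 0 = 0
w2 = u ⊕ w1 = 0 ⊕ 0 = 0
w3 = w2 ∨ t = 0 ∨ 0 = 0
w4 = q ∨ w3 = 1 ∨ 0 = 1
w5 = w4 ∨ q = 1 ∨ 1 = 1
w6 = s ∧ w5 = 0 ∧ 1 = 0
w7 = w6 ∧ w4 = 0 ∧ 1 = 0
w8 = w5 ⊼ w7 = 1 ⊼ 0 = 1
w9 = p ⊼ w8 = 1 ⊼ 1 = 0
So w9 = 0 as required.

p=1, q=1, r=0, s=0, t=0, u=0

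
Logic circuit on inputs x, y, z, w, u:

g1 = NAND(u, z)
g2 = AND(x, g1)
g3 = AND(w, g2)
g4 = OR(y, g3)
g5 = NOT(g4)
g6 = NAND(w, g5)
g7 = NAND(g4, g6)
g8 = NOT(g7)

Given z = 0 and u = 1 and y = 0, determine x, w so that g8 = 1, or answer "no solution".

g8 = NOT(g7) must be 1, so g7 = 0.
g7 = NAND(g4, g6) must be 0, so both g4 = 1 and g6 = 1.
Check with z = 0 and u = 1 and y = 0 and x=1, w=1:
g1 = NAND(u, z) = NAND(1, 0) = 1
g2 = AND(x, g1) = AND(1, 1) = 1
g3 = AND(w, g2) = AND(1, 1) = 1
g4 = OR(y, g3) = OR(0, 1) = 1
g5 = NOT(g4) = NOT 1 = 0
g6 = NAND(w, g5) = NAND(1, 0) = 1
g7 = NAND(g4, g6) = NAND(1, 1) = 0
g8 = NOT(g7) = NOT 0 = 1
So g8 = 1.

x=1 w=1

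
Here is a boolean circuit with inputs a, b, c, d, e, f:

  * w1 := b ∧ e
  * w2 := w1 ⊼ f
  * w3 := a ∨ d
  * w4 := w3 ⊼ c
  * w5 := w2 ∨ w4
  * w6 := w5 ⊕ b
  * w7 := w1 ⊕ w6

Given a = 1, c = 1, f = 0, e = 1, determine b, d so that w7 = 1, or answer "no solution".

b=0 d=1

Check with a = 1, c = 1, f = 0, e = 1 and b=0, d=1:
w1 = b ∧ e = 0 ∧ 1 = 0
w2 = w1 ⊼ f = 0 ⊼ 0 = 1
w3 = a ∨ d = 1 ∨ 1 = 1
w4 = w3 ⊼ c = 1 ⊼ 1 = 0
w5 = w2 ∨ w4 = 1 ∨ 0 = 1
w6 = w5 ⊕ b = 1 ⊕ 0 = 1
w7 = w1 ⊕ w6 = 0 ⊕ 1 = 1
So w7 = 1.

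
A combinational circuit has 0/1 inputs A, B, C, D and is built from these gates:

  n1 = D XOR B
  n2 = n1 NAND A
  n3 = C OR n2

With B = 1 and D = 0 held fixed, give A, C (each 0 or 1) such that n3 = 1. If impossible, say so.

n3 = C OR n2 must be 1, so at least one of C, n2 is 1.
Check with B = 1 and D = 0 and A=0, C=1:
n1 = D XOR B = 0 XOR 1 = 1
n2 = n1 NAND A = 1 NAND 0 = 1
n3 = C OR n2 = 1 OR 1 = 1
So n3 = 1.

A=0 C=1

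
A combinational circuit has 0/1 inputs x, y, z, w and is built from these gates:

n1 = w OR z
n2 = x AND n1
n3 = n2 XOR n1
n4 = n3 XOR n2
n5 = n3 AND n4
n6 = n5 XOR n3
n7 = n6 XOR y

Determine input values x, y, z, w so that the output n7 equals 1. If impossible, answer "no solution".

n7 = n6 XOR y must be 1, so n6 and y differ.
Check with x=1, y=1, z=0, w=0:
n1 = w OR z = 0 OR 0 = 0
n2 = x AND n1 = 1 AND 0 = 0
n3 = n2 XOR n1 = 0 XOR 0 = 0
n4 = n3 XOR n2 = 0 XOR 0 = 0
n5 = n3 AND n4 = 0 AND 0 = 0
n6 = n5 XOR n3 = 0 XOR 0 = 0
n7 = n6 XOR y = 0 XOR 1 = 1
So n7 = 1 as required.

x=1, y=1, z=0, w=0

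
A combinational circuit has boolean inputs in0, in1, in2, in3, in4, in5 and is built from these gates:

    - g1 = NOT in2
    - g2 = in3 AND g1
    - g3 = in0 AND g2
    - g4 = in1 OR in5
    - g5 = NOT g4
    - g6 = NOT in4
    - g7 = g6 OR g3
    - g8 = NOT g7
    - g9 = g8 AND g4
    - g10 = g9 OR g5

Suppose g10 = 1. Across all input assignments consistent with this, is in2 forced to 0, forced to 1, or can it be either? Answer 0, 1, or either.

either

Both values of in2 occur among assignments with g10 = 1:
  in2=0: in0=0, in1=0, in2=0, in3=0, in4=0, in5=0
  in2=1: in0=0, in1=0, in2=1, in3=0, in4=0, in5=0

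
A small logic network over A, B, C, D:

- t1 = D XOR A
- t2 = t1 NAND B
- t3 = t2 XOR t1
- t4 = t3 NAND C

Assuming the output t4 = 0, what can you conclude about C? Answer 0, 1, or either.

t4 = t3 NAND C must be 0, so both t3 = 1 and C = 1.
Every assignment with t4 = 0 has C = 1; there are 6 such assignment(s).

1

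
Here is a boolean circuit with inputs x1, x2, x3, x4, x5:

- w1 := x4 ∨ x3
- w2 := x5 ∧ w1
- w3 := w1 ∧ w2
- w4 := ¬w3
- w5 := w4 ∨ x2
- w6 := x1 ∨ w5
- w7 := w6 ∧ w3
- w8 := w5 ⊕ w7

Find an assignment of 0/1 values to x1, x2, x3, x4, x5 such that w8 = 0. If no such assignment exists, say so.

x1=0, x2=1, x3=1, x4=0, x5=1

w8 = w5 ⊕ w7 must be 0, so w5 and w7 are equal.
Check with x1=0, x2=1, x3=1, x4=0, x5=1:
w1 = x4 ∨ x3 = 0 ∨ 1 = 1
w2 = x5 ∧ w1 = 1 ∧ 1 = 1
w3 = w1 ∧ w2 = 1 ∧ 1 = 1
w4 = ¬w3 = ¬1 = 0
w5 = w4 ∨ x2 = 0 ∨ 1 = 1
w6 = x1 ∨ w5 = 0 ∨ 1 = 1
w7 = w6 ∧ w3 = 1 ∧ 1 = 1
w8 = w5 ⊕ w7 = 1 ⊕ 1 = 0
So w8 = 0 as required.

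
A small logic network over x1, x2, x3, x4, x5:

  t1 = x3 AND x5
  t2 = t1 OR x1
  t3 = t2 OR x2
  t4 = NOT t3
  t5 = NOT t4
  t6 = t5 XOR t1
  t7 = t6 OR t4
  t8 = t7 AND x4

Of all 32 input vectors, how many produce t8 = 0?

t8 = t7 AND x4 must be 0, so at least one of t7, x4 is 0.
Enumerating the 32 input combinations, 20 give t8 = 0 and 12 give t8 = 1.

20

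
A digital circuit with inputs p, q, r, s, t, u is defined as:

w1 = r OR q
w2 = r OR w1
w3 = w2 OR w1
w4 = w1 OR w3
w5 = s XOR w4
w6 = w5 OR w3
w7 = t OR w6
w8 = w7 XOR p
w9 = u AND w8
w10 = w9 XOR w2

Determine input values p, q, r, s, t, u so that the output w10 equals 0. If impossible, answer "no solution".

p=0 q=0 r=1 s=1 t=1 u=1

Check with p=0 q=0 r=1 s=1 t=1 u=1:
w1 = r OR q = 1 OR 0 = 1
w2 = r OR w1 = 1 OR 1 = 1
w3 = w2 OR w1 = 1 OR 1 = 1
w4 = w1 OR w3 = 1 OR 1 = 1
w5 = s XOR w4 = 1 XOR 1 = 0
w6 = w5 OR w3 = 0 OR 1 = 1
w7 = t OR w6 = 1 OR 1 = 1
w8 = w7 XOR p = 1 XOR 0 = 1
w9 = u AND w8 = 1 AND 1 = 1
w10 = w9 XOR w2 = 1 XOR 1 = 0
So w10 = 0 as required.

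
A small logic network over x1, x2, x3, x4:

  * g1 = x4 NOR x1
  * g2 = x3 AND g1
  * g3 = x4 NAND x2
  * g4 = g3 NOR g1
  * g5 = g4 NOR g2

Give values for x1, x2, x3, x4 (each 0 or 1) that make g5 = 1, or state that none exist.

x1=0 x2=0 x3=0 x4=1

g5 = g4 NOR g2 must be 1, so both g4 = 0 and g2 = 0.
g4 = g3 NOR g1 must be 0, so at least one of g3, g1 is 1.
g2 = x3 AND g1 must be 0, so at least one of x3, g1 is 0.
Check with x1=0 x2=0 x3=0 x4=1:
g1 = x4 NOR x1 = 1 NOR 0 = 0
g2 = x3 AND g1 = 0 AND 0 = 0
g3 = x4 NAND x2 = 1 NAND 0 = 1
g4 = g3 NOR g1 = 1 NOR 0 = 0
g5 = g4 NOR g2 = 0 NOR 0 = 1
So g5 = 1 as required.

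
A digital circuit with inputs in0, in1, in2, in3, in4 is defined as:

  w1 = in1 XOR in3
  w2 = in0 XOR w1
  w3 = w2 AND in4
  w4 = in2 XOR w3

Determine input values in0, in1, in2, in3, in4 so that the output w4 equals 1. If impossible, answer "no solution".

in0=0 in1=0 in2=1 in3=0 in4=1

w4 = in2 XOR w3 must be 1, so in2 and w3 differ.
Check with in0=0 in1=0 in2=1 in3=0 in4=1:
w1 = in1 XOR in3 = 0 XOR 0 = 0
w2 = in0 XOR w1 = 0 XOR 0 = 0
w3 = w2 AND in4 = 0 AND 1 = 0
w4 = in2 XOR w3 = 1 XOR 0 = 1
So w4 = 1 as required.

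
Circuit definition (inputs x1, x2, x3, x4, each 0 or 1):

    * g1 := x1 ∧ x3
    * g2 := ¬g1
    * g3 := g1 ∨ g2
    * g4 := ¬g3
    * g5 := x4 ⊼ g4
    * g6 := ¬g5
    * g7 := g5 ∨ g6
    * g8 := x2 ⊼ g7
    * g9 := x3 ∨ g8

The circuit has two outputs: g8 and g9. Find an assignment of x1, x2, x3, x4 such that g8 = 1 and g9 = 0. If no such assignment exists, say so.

no solution exists

Across all 16 input combinations, none give both g8 = 1 and g9 = 0.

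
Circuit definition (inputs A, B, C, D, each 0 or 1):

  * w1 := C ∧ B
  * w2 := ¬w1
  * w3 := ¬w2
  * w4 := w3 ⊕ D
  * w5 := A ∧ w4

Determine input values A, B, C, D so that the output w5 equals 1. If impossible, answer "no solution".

A=1 B=1 C=1 D=0

w5 = A ∧ w4 must be 1, so both A = 1 and w4 = 1.
w4 = w3 ⊕ D must be 1, so w3 and D differ.
Check with A=1 B=1 C=1 D=0:
w1 = C ∧ B = 1 ∧ 1 = 1
w2 = ¬w1 = ¬1 = 0
w3 = ¬w2 = ¬0 = 1
w4 = w3 ⊕ D = 1 ⊕ 0 = 1
w5 = A ∧ w4 = 1 ∧ 1 = 1
So w5 = 1 as required.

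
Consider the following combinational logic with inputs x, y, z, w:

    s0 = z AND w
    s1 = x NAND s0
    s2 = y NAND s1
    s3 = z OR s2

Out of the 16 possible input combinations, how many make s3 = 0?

s3 = z OR s2 must be 0, so both z = 0 and s2 = 0.
s2 = y NAND s1 must be 0, so both y = 1 and s1 = 1.
s1 = x NAND s0 must be 1, so at least one of x, s0 is 0.
Enumerating the 16 input combinations, 4 give s3 = 0 and 12 give s3 = 1.

4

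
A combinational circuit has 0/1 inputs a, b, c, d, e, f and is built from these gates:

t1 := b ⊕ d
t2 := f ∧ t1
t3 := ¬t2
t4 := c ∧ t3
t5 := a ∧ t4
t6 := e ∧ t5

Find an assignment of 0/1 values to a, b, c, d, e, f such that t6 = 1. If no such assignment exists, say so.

a=1, b=1, c=1, d=0, e=1, f=0

Check with a=1, b=1, c=1, d=0, e=1, f=0:
t1 = b ⊕ d = 1 ⊕ 0 = 1
t2 = f ∧ t1 = 0 ∧ 1 = 0
t3 = ¬t2 = ¬0 = 1
t4 = c ∧ t3 = 1 ∧ 1 = 1
t5 = a ∧ t4 = 1 ∧ 1 = 1
t6 = e ∧ t5 = 1 ∧ 1 = 1
So t6 = 1 as required.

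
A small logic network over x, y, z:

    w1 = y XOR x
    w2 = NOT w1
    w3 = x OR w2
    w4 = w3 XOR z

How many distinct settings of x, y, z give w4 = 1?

4

w4 = w3 XOR z must be 1, so w3 and z differ.
Enumerating the 8 input combinations, 4 give w4 = 1 and 4 give w4 = 0.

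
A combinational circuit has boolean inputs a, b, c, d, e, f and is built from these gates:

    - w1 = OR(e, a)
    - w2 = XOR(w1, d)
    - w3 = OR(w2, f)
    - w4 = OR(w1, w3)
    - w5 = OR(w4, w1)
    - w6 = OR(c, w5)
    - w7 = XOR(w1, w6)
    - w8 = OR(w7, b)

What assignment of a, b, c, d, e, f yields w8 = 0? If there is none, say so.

Check with a=0, b=0, c=0, d=0, e=1, f=0:
w1 = OR(e, a) = OR(1, 0) = 1
w2 = XOR(w1, d) = XOR(1, 0) = 1
w3 = OR(w2, f) = OR(1, 0) = 1
w4 = OR(w1, w3) = OR(1, 1) = 1
w5 = OR(w4, w1) = OR(1, 1) = 1
w6 = OR(c, w5) = OR(0, 1) = 1
w7 = XOR(w1, w6) = XOR(1, 1) = 0
w8 = OR(w7, b) = OR(0, 0) = 0
So w8 = 0 as required.

a=0, b=0, c=0, d=0, e=1, f=0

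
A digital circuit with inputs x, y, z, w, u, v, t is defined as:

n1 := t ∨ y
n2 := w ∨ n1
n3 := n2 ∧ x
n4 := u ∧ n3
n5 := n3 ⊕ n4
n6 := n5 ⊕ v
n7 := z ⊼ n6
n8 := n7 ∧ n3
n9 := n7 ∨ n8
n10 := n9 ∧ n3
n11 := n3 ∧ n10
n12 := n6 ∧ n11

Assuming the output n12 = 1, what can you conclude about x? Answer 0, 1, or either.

1

n12 = n6 ∧ n11 must be 1, so both n6 = 1 and n11 = 1.
Every assignment with n12 = 1 has x = 1; there are 14 such assignment(s).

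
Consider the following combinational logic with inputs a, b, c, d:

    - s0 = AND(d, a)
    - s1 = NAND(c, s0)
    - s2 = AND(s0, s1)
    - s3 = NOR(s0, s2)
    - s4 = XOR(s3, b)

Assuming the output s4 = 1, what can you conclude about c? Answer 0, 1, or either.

Both values of c occur among assignments with s4 = 1:
  c=0: a=0, b=0, c=0, d=0
  c=1: a=0, b=0, c=1, d=0

either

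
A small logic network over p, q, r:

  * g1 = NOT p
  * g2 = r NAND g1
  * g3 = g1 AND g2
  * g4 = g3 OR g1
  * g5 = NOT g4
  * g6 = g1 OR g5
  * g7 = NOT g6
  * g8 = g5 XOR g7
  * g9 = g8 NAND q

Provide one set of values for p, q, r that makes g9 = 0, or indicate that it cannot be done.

g9 = g8 NAND q must be 0, so both g8 = 1 and q = 1.
g8 = g5 XOR g7 must be 1, so g5 and g7 differ.
Check with p=1, q=1, r=0:
g1 = NOT p = NOT 1 = 0
g2 = r NAND g1 = 0 NAND 0 = 1
g3 = g1 AND g2 = 0 AND 1 = 0
g4 = g3 OR g1 = 0 OR 0 = 0
g5 = NOT g4 = NOT 0 = 1
g6 = g1 OR g5 = 0 OR 1 = 1
g7 = NOT g6 = NOT 1 = 0
g8 = g5 XOR g7 = 1 XOR 0 = 1
g9 = g8 NAND q = 1 NAND 1 = 0
So g9 = 0 as required.

p=1, q=1, r=0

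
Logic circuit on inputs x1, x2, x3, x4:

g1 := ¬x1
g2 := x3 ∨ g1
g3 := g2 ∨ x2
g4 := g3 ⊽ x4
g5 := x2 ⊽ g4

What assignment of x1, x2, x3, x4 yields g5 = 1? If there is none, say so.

x1=1, x2=0, x3=1, x4=0

g5 = x2 ⊽ g4 must be 1, so both x2 = 0 and g4 = 0.
Check with x1=1, x2=0, x3=1, x4=0:
g1 = ¬x1 = ¬1 = 0
g2 = x3 ∨ g1 = 1 ∨ 0 = 1
g3 = g2 ∨ x2 = 1 ∨ 0 = 1
g4 = g3 ⊽ x4 = 1 ⊽ 0 = 0
g5 = x2 ⊽ g4 = 0 ⊽ 0 = 1
So g5 = 1 as required.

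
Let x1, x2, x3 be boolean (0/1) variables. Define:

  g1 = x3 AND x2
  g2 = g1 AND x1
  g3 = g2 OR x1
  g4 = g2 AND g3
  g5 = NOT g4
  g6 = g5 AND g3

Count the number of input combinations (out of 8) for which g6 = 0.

5

g6 = g5 AND g3 must be 0, so at least one of g5, g3 is 0.
Satisfying assignments:
  x1=0, x2=0, x3=0
  x1=0, x2=0, x3=1
  x1=0, x2=1, x3=0
  x1=0, x2=1, x3=1
  x1=1, x2=1, x3=1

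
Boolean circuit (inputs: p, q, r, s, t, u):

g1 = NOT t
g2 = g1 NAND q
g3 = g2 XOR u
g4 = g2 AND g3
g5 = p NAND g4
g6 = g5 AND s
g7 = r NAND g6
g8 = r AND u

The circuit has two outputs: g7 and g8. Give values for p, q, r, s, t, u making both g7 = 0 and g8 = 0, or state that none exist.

Check with p=0, q=1, r=1, s=1, t=1, u=0:
g1 = NOT t = NOT 1 = 0
g2 = g1 NAND q = 0 NAND 1 = 1
g3 = g2 XOR u = 1 XOR 0 = 1
g4 = g2 AND g3 = 1 AND 1 = 1
g5 = p NAND g4 = 0 NAND 1 = 1
g6 = g5 AND s = 1 AND 1 = 1
g7 = r NAND g6 = 1 NAND 1 = 0
g8 = r AND u = 1 AND 0 = 0
So g7 = 0 and g8 = 0.

p=0, q=1, r=1, s=1, t=1, u=0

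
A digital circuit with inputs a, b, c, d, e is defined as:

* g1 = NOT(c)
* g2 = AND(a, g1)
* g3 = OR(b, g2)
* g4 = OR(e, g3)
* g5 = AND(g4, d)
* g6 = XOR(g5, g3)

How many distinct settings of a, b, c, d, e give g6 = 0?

g6 = XOR(g5, g3) must be 0, so g5 and g3 are equal.
Enumerating the 32 input combinations, 19 give g6 = 0 and 13 give g6 = 1.

19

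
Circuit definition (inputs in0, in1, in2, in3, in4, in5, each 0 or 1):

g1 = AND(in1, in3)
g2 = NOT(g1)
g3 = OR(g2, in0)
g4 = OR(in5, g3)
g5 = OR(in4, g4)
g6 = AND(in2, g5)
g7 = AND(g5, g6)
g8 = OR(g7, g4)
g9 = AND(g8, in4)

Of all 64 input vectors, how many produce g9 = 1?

g9 = AND(g8, in4) must be 1, so both g8 = 1 and in4 = 1.
Enumerating the 64 input combinations, 31 give g9 = 1 and 33 give g9 = 0.

31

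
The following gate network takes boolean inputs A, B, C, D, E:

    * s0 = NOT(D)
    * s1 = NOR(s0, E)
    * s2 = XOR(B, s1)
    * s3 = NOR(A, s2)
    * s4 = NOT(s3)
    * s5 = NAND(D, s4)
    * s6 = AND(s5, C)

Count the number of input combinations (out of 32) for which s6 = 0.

s6 = AND(s5, C) must be 0, so at least one of s5, C is 0.
Enumerating the 32 input combinations, 22 give s6 = 0 and 10 give s6 = 1.

22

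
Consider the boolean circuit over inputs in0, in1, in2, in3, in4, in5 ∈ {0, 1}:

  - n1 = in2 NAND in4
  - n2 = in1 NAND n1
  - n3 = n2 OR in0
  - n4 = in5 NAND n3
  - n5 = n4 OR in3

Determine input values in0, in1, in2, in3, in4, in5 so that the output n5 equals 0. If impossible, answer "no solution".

n5 = n4 OR in3 must be 0, so both n4 = 0 and in3 = 0.
n4 = in5 NAND n3 must be 0, so both in5 = 1 and n3 = 1.
Check with in0=1, in1=0, in2=0, in3=0, in4=0, in5=1:
n1 = in2 NAND in4 = 0 NAND 0 = 1
n2 = in1 NAND n1 = 0 NAND 1 = 1
n3 = n2 OR in0 = 1 OR 1 = 1
n4 = in5 NAND n3 = 1 NAND 1 = 0
n5 = n4 OR in3 = 0 OR 0 = 0
So n5 = 0 as required.

in0=1, in1=0, in2=0, in3=0, in4=0, in5=1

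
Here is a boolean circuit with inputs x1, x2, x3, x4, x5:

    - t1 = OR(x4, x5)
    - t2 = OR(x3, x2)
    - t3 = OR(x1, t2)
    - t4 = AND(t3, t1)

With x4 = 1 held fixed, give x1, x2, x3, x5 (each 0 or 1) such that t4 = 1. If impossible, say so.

x1=0, x2=0, x3=1, x5=1

t4 = AND(t3, t1) must be 1, so both t3 = 1 and t1 = 1.
t3 = OR(x1, t2) must be 1, so at least one of x1, t2 is 1.
Check with x4 = 1 and x1=0, x2=0, x3=1, x5=1:
t1 = OR(x4, x5) = OR(1, 1) = 1
t2 = OR(x3, x2) = OR(1, 0) = 1
t3 = OR(x1, t2) = OR(0, 1) = 1
t4 = AND(t3, t1) = AND(1, 1) = 1
So t4 = 1.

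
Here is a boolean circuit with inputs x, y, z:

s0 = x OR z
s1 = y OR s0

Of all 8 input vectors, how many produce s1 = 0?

1

s1 = y OR s0 must be 0, so both y = 0 and s0 = 0.
s0 = x OR z must be 0, so both x = 0 and z = 0.
Enumerating the 8 input combinations, 1 give s1 = 0 and 7 give s1 = 1.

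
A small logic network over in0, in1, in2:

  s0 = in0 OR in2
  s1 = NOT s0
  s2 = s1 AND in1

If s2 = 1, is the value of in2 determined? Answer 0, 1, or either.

0

s2 = s1 AND in1 must be 1, so both s1 = 1 and in1 = 1.
Every assignment with s2 = 1 has in2 = 0; there are 1 such assignment(s).
  in0=0, in1=1, in2=0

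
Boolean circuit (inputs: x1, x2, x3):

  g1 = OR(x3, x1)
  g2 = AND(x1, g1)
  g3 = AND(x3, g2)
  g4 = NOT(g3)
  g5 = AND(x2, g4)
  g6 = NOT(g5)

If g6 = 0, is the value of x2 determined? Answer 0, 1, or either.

g6 = NOT(g5) must be 0, so g5 = 1.
g5 = AND(x2, g4) must be 1, so both x2 = 1 and g4 = 1.
Every assignment with g6 = 0 has x2 = 1; there are 3 such assignment(s).
  x1=0, x2=1, x3=0
  x1=0, x2=1, x3=1
  x1=1, x2=1, x3=0

1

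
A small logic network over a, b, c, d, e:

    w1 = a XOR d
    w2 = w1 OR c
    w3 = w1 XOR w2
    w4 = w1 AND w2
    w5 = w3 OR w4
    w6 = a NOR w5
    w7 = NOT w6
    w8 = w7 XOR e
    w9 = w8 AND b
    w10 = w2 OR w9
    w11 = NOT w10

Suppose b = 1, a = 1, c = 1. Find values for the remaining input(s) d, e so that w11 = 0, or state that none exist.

d=0 e=0

Check with b = 1, a = 1, c = 1 and d=0, e=0:
w1 = a XOR d = 1 XOR 0 = 1
w2 = w1 OR c = 1 OR 1 = 1
w3 = w1 XOR w2 = 1 XOR 1 = 0
w4 = w1 AND w2 = 1 AND 1 = 1
w5 = w3 OR w4 = 0 OR 1 = 1
w6 = a NOR w5 = 1 NOR 1 = 0
w7 = NOT w6 = NOT 0 = 1
w8 = w7 XOR e = 1 XOR 0 = 1
w9 = w8 AND b = 1 AND 1 = 1
w10 = w2 OR w9 = 1 OR 1 = 1
w11 = NOT w10 = NOT 1 = 0
So w11 = 0.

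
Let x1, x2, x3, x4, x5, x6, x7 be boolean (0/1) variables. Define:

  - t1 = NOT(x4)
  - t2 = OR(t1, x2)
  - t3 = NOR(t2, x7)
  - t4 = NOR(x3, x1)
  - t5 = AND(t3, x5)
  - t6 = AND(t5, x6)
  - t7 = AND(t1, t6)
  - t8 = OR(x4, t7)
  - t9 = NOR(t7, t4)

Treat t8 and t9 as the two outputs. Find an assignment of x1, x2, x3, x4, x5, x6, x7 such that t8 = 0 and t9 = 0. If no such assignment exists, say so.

x1=0, x2=1, x3=0, x4=0, x5=0, x6=0, x7=0

Check with x1=0, x2=1, x3=0, x4=0, x5=0, x6=0, x7=0:
t1 = NOT(x4) = NOT 0 = 1
t2 = OR(t1, x2) = OR(1, 1) = 1
t3 = NOR(t2, x7) = NOR(1, 0) = 0
t4 = NOR(x3, x1) = NOR(0, 0) = 1
t5 = AND(t3, x5) = AND(0, 0) = 0
t6 = AND(t5, x6) = AND(0, 0) = 0
t7 = AND(t1, t6) = AND(1, 0) = 0
t8 = OR(x4, t7) = OR(0, 0) = 0
t9 = NOR(t7, t4) = NOR(0, 1) = 0
So t8 = 0 and t9 = 0.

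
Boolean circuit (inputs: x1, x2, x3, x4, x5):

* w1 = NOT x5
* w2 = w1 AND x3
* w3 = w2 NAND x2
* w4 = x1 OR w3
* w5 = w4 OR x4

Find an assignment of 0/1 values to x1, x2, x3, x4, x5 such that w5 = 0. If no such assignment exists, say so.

x1=0, x2=1, x3=1, x4=0, x5=0

w5 = w4 OR x4 must be 0, so both w4 = 0 and x4 = 0.
w4 = x1 OR w3 must be 0, so both x1 = 0 and w3 = 0.
w3 = w2 NAND x2 must be 0, so both w2 = 1 and x2 = 1.
Check with x1=0, x2=1, x3=1, x4=0, x5=0:
w1 = NOT x5 = NOT 0 = 1
w2 = w1 AND x3 = 1 AND 1 = 1
w3 = w2 NAND x2 = 1 NAND 1 = 0
w4 = x1 OR w3 = 0 OR 0 = 0
w5 = w4 OR x4 = 0 OR 0 = 0
So w5 = 0 as required.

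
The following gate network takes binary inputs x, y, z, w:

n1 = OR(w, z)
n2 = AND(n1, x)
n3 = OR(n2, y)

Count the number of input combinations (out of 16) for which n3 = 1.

n3 = OR(n2, y) must be 1, so at least one of n2, y is 1.
Enumerating the 16 input combinations, 11 give n3 = 1 and 5 give n3 = 0.

11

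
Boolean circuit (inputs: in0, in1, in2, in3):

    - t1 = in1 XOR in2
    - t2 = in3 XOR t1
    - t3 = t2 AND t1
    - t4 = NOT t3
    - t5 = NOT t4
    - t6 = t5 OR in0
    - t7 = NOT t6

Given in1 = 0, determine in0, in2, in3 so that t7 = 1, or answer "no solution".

in0=0, in2=0, in3=1

t7 = NOT t6 must be 1, so t6 = 0.
t6 = t5 OR in0 must be 0, so both t5 = 0 and in0 = 0.
Check with in1 = 0 and in0=0, in2=0, in3=1:
t1 = in1 XOR in2 = 0 XOR 0 = 0
t2 = in3 XOR t1 = 1 XOR 0 = 1
t3 = t2 AND t1 = 1 AND 0 = 0
t4 = NOT t3 = NOT 0 = 1
t5 = NOT t4 = NOT 1 = 0
t6 = t5 OR in0 = 0 OR 0 = 0
t7 = NOT t6 = NOT 0 = 1
So t7 = 1.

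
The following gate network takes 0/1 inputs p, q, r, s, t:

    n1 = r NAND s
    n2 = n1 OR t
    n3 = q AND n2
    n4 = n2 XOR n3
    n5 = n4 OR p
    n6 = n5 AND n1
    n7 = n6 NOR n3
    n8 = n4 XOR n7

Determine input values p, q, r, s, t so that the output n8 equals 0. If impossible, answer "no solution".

n8 = n4 XOR n7 must be 0, so n4 and n7 are equal.
Check with p=0, q=1, r=1, s=0, t=1:
n1 = r NAND s = 1 NAND 0 = 1
n2 = n1 OR t = 1 OR 1 = 1
n3 = q AND n2 = 1 AND 1 = 1
n4 = n2 XOR n3 = 1 XOR 1 = 0
n5 = n4 OR p = 0 OR 0 = 0
n6 = n5 AND n1 = 0 AND 1 = 0
n7 = n6 NOR n3 = 0 NOR 1 = 0
n8 = n4 XOR n7 = 0 XOR 0 = 0
So n8 = 0 as required.

p=0, q=1, r=1, s=0, t=1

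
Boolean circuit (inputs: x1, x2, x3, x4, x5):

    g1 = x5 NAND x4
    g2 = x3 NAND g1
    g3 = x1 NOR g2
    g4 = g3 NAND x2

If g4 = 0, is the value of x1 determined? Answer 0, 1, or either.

g4 = g3 NAND x2 must be 0, so both g3 = 1 and x2 = 1.
g3 = x1 NOR g2 must be 1, so both x1 = 0 and g2 = 0.
g2 = x3 NAND g1 must be 0, so both x3 = 1 and g1 = 1.
Every assignment with g4 = 0 has x1 = 0; there are 3 such assignment(s).
  x1=0, x2=1, x3=1, x4=0, x5=0
  x1=0, x2=1, x3=1, x4=0, x5=1
  x1=0, x2=1, x3=1, x4=1, x5=0

0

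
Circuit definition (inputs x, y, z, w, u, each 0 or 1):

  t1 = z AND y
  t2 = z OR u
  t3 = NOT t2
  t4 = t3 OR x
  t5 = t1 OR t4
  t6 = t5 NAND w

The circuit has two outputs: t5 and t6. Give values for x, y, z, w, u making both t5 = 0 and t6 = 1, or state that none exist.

Check with x=0 y=0 z=1 w=1 u=0:
t1 = z AND y = 1 AND 0 = 0
t2 = z OR u = 1 OR 0 = 1
t3 = NOT t2 = NOT 1 = 0
t4 = t3 OR x = 0 OR 0 = 0
t5 = t1 OR t4 = 0 OR 0 = 0
t6 = t5 NAND w = 0 NAND 1 = 1
So t5 = 0 and t6 = 1.

x=0 y=0 z=1 w=1 u=0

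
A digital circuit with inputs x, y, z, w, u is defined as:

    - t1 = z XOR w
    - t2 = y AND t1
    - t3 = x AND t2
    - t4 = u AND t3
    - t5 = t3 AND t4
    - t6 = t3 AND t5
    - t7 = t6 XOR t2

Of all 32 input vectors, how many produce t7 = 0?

t7 = t6 XOR t2 must be 0, so t6 and t2 are equal.
Enumerating the 32 input combinations, 26 give t7 = 0 and 6 give t7 = 1.

26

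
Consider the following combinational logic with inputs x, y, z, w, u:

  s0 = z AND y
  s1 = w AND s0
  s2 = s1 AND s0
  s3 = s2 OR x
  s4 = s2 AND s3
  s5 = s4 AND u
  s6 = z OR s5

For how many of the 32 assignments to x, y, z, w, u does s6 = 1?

16

s6 = z OR s5 must be 1, so at least one of z, s5 is 1.
Enumerating the 32 input combinations, 16 give s6 = 1 and 16 give s6 = 0.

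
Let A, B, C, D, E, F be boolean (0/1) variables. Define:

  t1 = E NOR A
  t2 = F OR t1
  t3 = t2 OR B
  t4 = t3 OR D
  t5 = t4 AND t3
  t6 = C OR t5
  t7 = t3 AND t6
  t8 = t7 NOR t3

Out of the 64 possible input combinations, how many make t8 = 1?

12

t8 = t7 NOR t3 must be 1, so both t7 = 0 and t3 = 0.
Enumerating the 64 input combinations, 12 give t8 = 1 and 52 give t8 = 0.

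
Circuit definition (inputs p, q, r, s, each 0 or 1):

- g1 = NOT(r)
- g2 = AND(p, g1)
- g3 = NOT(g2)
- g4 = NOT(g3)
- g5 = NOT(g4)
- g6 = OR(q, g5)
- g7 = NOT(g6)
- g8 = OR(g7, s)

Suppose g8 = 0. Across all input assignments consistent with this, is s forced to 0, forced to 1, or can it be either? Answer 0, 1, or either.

0

g8 = OR(g7, s) must be 0, so both g7 = 0 and s = 0.
g7 = NOT(g6) must be 0, so g6 = 1.
Every assignment with g8 = 0 has s = 0; there are 7 such assignment(s).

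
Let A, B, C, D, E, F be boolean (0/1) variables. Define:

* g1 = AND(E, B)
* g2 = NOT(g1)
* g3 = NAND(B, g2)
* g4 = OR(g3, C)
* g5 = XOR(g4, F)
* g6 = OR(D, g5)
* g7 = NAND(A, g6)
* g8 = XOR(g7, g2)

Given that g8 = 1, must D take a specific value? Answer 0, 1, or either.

either

Both values of D occur among assignments with g8 = 1:
  D=0: A=0, B=1, C=0, D=0, E=1, F=0
  D=1: A=0, B=1, C=0, D=1, E=1, F=0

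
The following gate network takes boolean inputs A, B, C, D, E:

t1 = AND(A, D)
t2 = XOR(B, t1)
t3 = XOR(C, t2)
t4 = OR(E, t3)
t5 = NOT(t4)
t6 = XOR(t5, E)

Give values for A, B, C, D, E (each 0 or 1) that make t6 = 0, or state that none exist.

t6 = XOR(t5, E) must be 0, so t5 and E are equal.
Check with A=1, B=0, C=1, D=0, E=0:
t1 = AND(A, D) = AND(1, 0) = 0
t2 = XOR(B, t1) = XOR(0, 0) = 0
t3 = XOR(C, t2) = XOR(1, 0) = 1
t4 = OR(E, t3) = OR(0, 1) = 1
t5 = NOT(t4) = NOT 1 = 0
t6 = XOR(t5, E) = XOR(0, 0) = 0
So t6 = 0 as required.

A=1, B=0, C=1, D=0, E=0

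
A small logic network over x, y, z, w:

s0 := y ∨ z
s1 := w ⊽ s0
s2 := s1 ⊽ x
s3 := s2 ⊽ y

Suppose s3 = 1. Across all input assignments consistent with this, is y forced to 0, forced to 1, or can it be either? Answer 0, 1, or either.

s3 = s2 ⊽ y must be 1, so both s2 = 0 and y = 0.
s2 = s1 ⊽ x must be 0, so at least one of s1, x is 1.
Every assignment with s3 = 1 has y = 0; there are 5 such assignment(s).

0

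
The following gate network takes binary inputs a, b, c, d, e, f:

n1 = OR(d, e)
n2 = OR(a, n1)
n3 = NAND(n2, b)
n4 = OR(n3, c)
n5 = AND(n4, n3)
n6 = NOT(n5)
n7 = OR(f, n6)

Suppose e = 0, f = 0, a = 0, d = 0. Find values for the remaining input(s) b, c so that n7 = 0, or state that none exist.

b=1, c=1

n7 = OR(f, n6) must be 0, so both f = 0 and n6 = 0.
n6 = NOT(n5) must be 0, so n5 = 1.
Check with e = 0, f = 0, a = 0, d = 0 and b=1, c=1:
n1 = OR(d, e) = OR(0, 0) = 0
n2 = OR(a, n1) = OR(0, 0) = 0
n3 = NAND(n2, b) = NAND(0, 1) = 1
n4 = OR(n3, c) = OR(1, 1) = 1
n5 = AND(n4, n3) = AND(1, 1) = 1
n6 = NOT(n5) = NOT 1 = 0
n7 = OR(f, n6) = OR(0, 0) = 0
So n7 = 0.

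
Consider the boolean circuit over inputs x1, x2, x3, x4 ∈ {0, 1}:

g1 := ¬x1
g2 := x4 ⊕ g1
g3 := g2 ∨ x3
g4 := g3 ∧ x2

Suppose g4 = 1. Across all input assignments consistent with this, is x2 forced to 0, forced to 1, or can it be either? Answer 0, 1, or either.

1

g4 = g3 ∧ x2 must be 1, so both g3 = 1 and x2 = 1.
g3 = g2 ∨ x3 must be 1, so at least one of g2, x3 is 1.
Every assignment with g4 = 1 has x2 = 1; there are 6 such assignment(s).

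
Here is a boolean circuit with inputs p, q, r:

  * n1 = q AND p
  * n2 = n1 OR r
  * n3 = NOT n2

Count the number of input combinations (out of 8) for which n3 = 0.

5

n3 = NOT n2 must be 0, so n2 = 1.
n2 = n1 OR r must be 1, so at least one of n1, r is 1.
Enumerating the 8 input combinations, 5 give n3 = 0 and 3 give n3 = 1.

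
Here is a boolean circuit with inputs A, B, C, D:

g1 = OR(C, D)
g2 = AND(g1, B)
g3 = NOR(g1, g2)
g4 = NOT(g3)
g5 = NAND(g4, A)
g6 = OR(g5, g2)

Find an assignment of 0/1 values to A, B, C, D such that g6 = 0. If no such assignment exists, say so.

Check with A=1, B=0, C=1, D=0:
g1 = OR(C, D) = OR(1, 0) = 1
g2 = AND(g1, B) = AND(1, 0) = 0
g3 = NOR(g1, g2) = NOR(1, 0) = 0
g4 = NOT(g3) = NOT 0 = 1
g5 = NAND(g4, A) = NAND(1, 1) = 0
g6 = OR(g5, g2) = OR(0, 0) = 0
So g6 = 0 as required.

A=1, B=0, C=1, D=0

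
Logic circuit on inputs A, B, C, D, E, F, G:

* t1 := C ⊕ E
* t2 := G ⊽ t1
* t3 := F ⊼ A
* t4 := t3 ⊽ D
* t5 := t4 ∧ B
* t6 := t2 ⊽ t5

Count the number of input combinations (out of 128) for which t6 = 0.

t6 = t2 ⊽ t5 must be 0, so at least one of t2, t5 is 1.
Enumerating the 128 input combinations, 38 give t6 = 0 and 90 give t6 = 1.

38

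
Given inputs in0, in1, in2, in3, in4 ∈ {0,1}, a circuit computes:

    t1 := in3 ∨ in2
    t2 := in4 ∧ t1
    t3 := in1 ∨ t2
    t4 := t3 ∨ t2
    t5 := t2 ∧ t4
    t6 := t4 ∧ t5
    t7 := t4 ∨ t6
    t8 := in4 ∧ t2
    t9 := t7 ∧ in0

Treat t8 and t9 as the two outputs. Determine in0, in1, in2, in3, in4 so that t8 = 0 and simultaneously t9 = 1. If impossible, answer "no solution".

in0=1, in1=1, in2=0, in3=1, in4=0

Check with in0=1, in1=1, in2=0, in3=1, in4=0:
t1 = in3 ∨ in2 = 1 ∨ 0 = 1
t2 = in4 ∧ t1 = 0 ∧ 1 = 0
t3 = in1 ∨ t2 = 1 ∨ 0 = 1
t4 = t3 ∨ t2 = 1 ∨ 0 = 1
t5 = t2 ∧ t4 = 0 ∧ 1 = 0
t6 = t4 ∧ t5 = 1 ∧ 0 = 0
t7 = t4 ∨ t6 = 1 ∨ 0 = 1
t8 = in4 ∧ t2 = 0 ∧ 0 = 0
t9 = t7 ∧ in0 = 1 ∧ 1 = 1
So t8 = 0 and t9 = 1.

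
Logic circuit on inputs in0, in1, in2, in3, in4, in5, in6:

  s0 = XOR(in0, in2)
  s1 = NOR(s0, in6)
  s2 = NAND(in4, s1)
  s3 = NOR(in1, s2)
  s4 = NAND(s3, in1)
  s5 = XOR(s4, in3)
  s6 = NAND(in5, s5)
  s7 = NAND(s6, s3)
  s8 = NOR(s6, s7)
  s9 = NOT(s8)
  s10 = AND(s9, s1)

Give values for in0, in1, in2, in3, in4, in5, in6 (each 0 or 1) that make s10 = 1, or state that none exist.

in0=1, in1=1, in2=1, in3=0, in4=1, in5=1, in6=0

s10 = AND(s9, s1) must be 1, so both s9 = 1 and s1 = 1.
s9 = NOT(s8) must be 1, so s8 = 0.
s1 = NOR(s0, in6) must be 1, so both s0 = 0 and in6 = 0.
Check with in0=1, in1=1, in2=1, in3=0, in4=1, in5=1, in6=0:
s0 = XOR(in0, in2) = XOR(1, 1) = 0
s1 = NOR(s0, in6) = NOR(0, 0) = 1
s2 = NAND(in4, s1) = NAND(1, 1) = 0
s3 = NOR(in1, s2) = NOR(1, 0) = 0
s4 = NAND(s3, in1) = NAND(0, 1) = 1
s5 = XOR(s4, in3) = XOR(1, 0) = 1
s6 = NAND(in5, s5) = NAND(1, 1) = 0
s7 = NAND(s6, s3) = NAND(0, 0) = 1
s8 = NOR(s6, s7) = NOR(0, 1) = 0
s9 = NOT(s8) = NOT 0 = 1
s10 = AND(s9, s1) = AND(1, 1) = 1
So s10 = 1 as required.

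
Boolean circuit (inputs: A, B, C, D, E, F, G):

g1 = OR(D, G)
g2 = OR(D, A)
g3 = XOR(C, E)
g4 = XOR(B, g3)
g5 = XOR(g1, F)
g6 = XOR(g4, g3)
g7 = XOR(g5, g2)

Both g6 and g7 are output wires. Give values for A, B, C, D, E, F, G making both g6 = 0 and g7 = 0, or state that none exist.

A=1, B=0, C=0, D=1, E=1, F=0, G=0

Check with A=1, B=0, C=0, D=1, E=1, F=0, G=0:
g1 = OR(D, G) = OR(1, 0) = 1
g2 = OR(D, A) = OR(1, 1) = 1
g3 = XOR(C, E) = XOR(0, 1) = 1
g4 = XOR(B, g3) = XOR(0, 1) = 1
g5 = XOR(g1, F) = XOR(1, 0) = 1
g6 = XOR(g4, g3) = XOR(1, 1) = 0
g7 = XOR(g5, g2) = XOR(1, 1) = 0
So g6 = 0 and g7 = 0.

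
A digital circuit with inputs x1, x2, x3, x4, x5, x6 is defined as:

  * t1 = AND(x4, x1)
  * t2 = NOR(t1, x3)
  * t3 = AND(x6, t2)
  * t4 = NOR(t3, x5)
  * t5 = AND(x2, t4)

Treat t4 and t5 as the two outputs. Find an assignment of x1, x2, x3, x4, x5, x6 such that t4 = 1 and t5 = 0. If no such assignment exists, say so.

Check with x1=1, x2=0, x3=1, x4=0, x5=0, x6=0:
t1 = AND(x4, x1) = AND(0, 1) = 0
t2 = NOR(t1, x3) = NOR(0, 1) = 0
t3 = AND(x6, t2) = AND(0, 0) = 0
t4 = NOR(t3, x5) = NOR(0, 0) = 1
t5 = AND(x2, t4) = AND(0, 1) = 0
So t4 = 1 and t5 = 0.

x1=1, x2=0, x3=1, x4=0, x5=0, x6=0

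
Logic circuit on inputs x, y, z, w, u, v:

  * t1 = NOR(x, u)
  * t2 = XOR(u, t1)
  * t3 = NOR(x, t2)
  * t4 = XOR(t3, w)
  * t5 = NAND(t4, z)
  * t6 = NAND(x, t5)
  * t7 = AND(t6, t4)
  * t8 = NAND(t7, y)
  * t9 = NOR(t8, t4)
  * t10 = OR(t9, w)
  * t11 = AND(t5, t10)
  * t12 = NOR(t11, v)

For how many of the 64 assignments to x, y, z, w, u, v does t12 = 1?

24

t12 = NOR(t11, v) must be 1, so both t11 = 0 and v = 0.
Enumerating the 64 input combinations, 24 give t12 = 1 and 40 give t12 = 0.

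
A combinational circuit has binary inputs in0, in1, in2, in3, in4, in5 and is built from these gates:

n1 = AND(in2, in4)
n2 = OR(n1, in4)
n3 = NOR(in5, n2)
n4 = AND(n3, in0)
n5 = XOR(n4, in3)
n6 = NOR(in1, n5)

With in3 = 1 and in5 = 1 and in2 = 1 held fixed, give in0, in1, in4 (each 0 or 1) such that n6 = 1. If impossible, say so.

With in3 = 1 and in5 = 1 and in2 = 1 fixed, none of the 8 settings of in0, in1, in4 give n6 = 1.
For example, with in0=1, in1=0, in4=0:
n1 = AND(in2, in4) = AND(1, 0) = 0
n2 = OR(n1, in4) = OR(0, 0) = 0
n3 = NOR(in5, n2) = NOR(1, 0) = 0
n4 = AND(n3, in0) = AND(0, 1) = 0
n5 = XOR(n4, in3) = XOR(0, 1) = 1
n6 = NOR(in1, n5) = NOR(0, 1) = 0
giving n6 = 0 ≠ 1.

no solution exists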